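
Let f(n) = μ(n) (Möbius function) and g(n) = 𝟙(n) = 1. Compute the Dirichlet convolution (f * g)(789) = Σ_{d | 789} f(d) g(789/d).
(μ * 𝟙)(789) = 0

Divisors of 789: [1, 3, 263, 789]. For each d | 789:
  d = 1: μ(1) · 𝟙(789/1) = 1 · 1 = 1
  d = 3: μ(3) · 𝟙(789/3) = -1 · 1 = -1
  d = 263: μ(263) · 𝟙(789/263) = -1 · 1 = -1
  d = 789: μ(789) · 𝟙(789/789) = 1 · 1 = 1
Summing: (μ * 𝟙)(789) = 1 + -1 + -1 + 1 = 0.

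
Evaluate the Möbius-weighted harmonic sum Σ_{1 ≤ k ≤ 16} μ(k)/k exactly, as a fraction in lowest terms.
Σ μ(k)/k = 304/5005

Values of μ(k) for 1 ≤ k ≤ 16: μ(1) = 1, μ(2) = -1, μ(3) = -1, μ(5) = -1, μ(6) = 1, μ(7) = -1, μ(10) = 1, μ(11) = -1, μ(13) = -1, μ(14) = 1, μ(15) = 1, with μ = 0 on non-squarefree integers. Summing μ(k)/k for k where μ(k) ≠ 0 gives 304/5005 ≈ 0.0607. (PNT ⟺ this sum → 0 as n → ∞.)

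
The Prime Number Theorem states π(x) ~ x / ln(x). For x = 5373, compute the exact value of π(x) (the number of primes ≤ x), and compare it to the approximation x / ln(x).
π(5373) = 708;  x/ln(x) ≈ 625.56;  relative error ≈ 11.64%.

Directly count primes up to 5373: π(5373) = 708. The PNT approximation gives 5373/ln(5373) ≈ 5373/8.58914 ≈ 625.56. Relative error (π(x) − x/ln(x)) / π(x) ≈ 11.64%; the approximation is known to undercount slightly (Li(x) is a better estimate).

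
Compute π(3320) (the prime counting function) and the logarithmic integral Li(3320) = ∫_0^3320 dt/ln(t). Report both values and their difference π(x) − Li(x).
π(3320) = 467;  Li(3320) ≈ 482.47;  π(x) − Li(x) ≈ -15.47.

Direct count of primes ≤ 3320 gives π(3320) = 467. Numerical evaluation of the logarithmic integral gives Li(3320) ≈ 482.47. The difference π(x) − Li(x) ≈ -15.47 is typically negative for small/moderate x (Li(x) overestimates), though Littlewood's theorem shows this sign changes infinitely often.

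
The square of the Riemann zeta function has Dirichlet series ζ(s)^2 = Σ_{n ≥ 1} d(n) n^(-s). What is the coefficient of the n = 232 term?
d(232) = 8

ζ(s)^2 = (Σ 1/m^s)(Σ 1/k^s). The coefficient of 1/n^s in the product is the number of ordered pairs (m, k) with mk = n, which equals d(n). For n = 232, divisors are [1, 2, 4, 8, 29, 58, 116, 232], so d(232) = 8.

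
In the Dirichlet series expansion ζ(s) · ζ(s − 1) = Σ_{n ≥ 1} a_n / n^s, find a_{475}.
σ(475) = 620

In the product (Σ m^0/m^s)(Σ k / k^s) = Σ (Σ_{d | n} d) / n^s, the coefficient of 1/n^s is σ(n) = Σ_{d | n} d. For n = 475, divisors are [1, 5, 19, 25, 95, 475]; summing: σ(475) = 620.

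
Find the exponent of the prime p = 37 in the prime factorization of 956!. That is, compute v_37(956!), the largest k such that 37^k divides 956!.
v_37(956!) = 25

Legendre's formula: v_p(n!) = Σ_{k ≥ 1} ⌊n / p^k⌋. For p = 37, n = 956, the terms are:
  ⌊956/37^1⌋ = ⌊956/37⌋ = 25
(the next term ⌊956/37^2⌋ = 0, terminating the sum). Summing: v_37(956!) = 25 = 25.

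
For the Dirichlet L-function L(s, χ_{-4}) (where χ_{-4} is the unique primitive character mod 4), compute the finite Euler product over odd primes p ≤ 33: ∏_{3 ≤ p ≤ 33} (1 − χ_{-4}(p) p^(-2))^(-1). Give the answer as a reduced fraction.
∏ = 70163108671177093/76623095660544000

The odd primes p ≤ 33 are [3, 5, 7, 11, 13, 17, 19, 23, 29, 31]. For each, χ(p) = 1 if p ≡ 1 mod 4, χ(p) = −1 if p ≡ 3 mod 4. Taking (1 − χ(p)/p^2)^(-1) = p^2/(p^2 − χ(p)): (1 − (-1)/3^2)^(-1) · (1 − (1)/5^2)^(-1) · (1 − (-1)/7^2)^(-1) · (1 − (-1)/11^2)^(-1) · (1 − (1)/13^2)^(-1) · (1 − (1)/17^2)^(-1) · (1 − (-1)/19^2)^(-1) · (1 − (-1)/23^2)^(-1) · (1 − (1)/29^2)^(-1) · (1 − (-1)/31^2)^(-1) = 70163108671177093/76623095660544000.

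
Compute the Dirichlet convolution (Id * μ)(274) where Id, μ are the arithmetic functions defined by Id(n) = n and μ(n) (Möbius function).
(Id * μ)(274) = 136

Divisors of 274: [1, 2, 137, 274]. For each d | 274:
  d = 1: Id(1) · μ(274/1) = 1 · 1 = 1
  d = 2: Id(2) · μ(274/2) = 2 · -1 = -2
  d = 137: Id(137) · μ(274/137) = 137 · -1 = -137
  d = 274: Id(274) · μ(274/274) = 274 · 1 = 274
Summing: (Id * μ)(274) = 1 + -2 + -137 + 274 = 136.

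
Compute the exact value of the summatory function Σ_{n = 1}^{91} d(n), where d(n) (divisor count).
Σ_{n ≤ 91} d(n) = 429

Compute d(n) for each 1 ≤ n ≤ 91: d(1) = 1, d(2) = 2, d(3) = 2, d(4) = 3, d(5) = 2, d(6) = 4, d(7) = 2, d(8) = 4, d(9) = 3, d(10) = 4, d(11) = 2, d(12) = 6, d(13) = 2, d(14) = 4, d(15) = 4, d(16) = 5, d(17) = 2, d(18) = 6, d(19) = 2, d(20) = 6, d(21) = 4, d(22) = 4, d(23) = 2, d(24) = 8, d(25) = 3, d(26) = 4, d(27) = 4, d(28) = 6, d(29) = 2, d(30) = 8, d(31) = 2, d(32) = 6, d(33) = 4, d(34) = 4, d(35) = 4, d(36) = 9, d(37) = 2, d(38) = 4, d(39) = 4, d(40) = 8, d(41) = 2, d(42) = 8, d(43) = 2, d(44) = 6, d(45) = 6, d(46) = 4, d(47) = 2, d(48) = 10, d(49) = 3, d(50) = 6, d(51) = 4, d(52) = 6, d(53) = 2, d(54) = 8, d(55) = 4, d(56) = 8, d(57) = 4, d(58) = 4, d(59) = 2, d(60) = 12, d(61) = 2, d(62) = 4, d(63) = 6, d(64) = 7, d(65) = 4, d(66) = 8, d(67) = 2, d(68) = 6, d(69) = 4, d(70) = 8, d(71) = 2, d(72) = 12, d(73) = 2, d(74) = 4, d(75) = 6, d(76) = 6, d(77) = 4, d(78) = 8, d(79) = 2, d(80) = 10, d(81) = 5, d(82) = 4, d(83) = 2, d(84) = 12, d(85) = 4, d(86) = 4, d(87) = 4, d(88) = 8, d(89) = 2, d(90) = 12, d(91) = 4. Summing all 91 values: 429. (Dirichlet's divisor formula: Σ_{n ≤ x} d(n) = x ln(x) + (2γ − 1) x + O(√x). For x = 91, the asymptotic estimate is ≈ 424.54.)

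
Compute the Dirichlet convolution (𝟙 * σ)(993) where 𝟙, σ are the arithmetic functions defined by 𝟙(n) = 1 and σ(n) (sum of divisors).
(𝟙 * σ)(993) = 1665

Divisors of 993: [1, 3, 331, 993]. For each d | 993:
  d = 1: 𝟙(1) · σ(993/1) = 1 · 1328 = 1328
  d = 3: 𝟙(3) · σ(993/3) = 1 · 332 = 332
  d = 331: 𝟙(331) · σ(993/331) = 1 · 4 = 4
  d = 993: 𝟙(993) · σ(993/993) = 1 · 1 = 1
Summing: (𝟙 * σ)(993) = 1328 + 332 + 4 + 1 = 1665.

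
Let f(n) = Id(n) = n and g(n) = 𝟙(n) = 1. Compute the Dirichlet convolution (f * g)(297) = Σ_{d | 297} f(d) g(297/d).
(Id * 𝟙)(297) = 480

Divisors of 297: [1, 3, 9, 11, 27, 33, 99, 297]. For each d | 297:
  d = 1: Id(1) · 𝟙(297/1) = 1 · 1 = 1
  d = 3: Id(3) · 𝟙(297/3) = 3 · 1 = 3
  d = 9: Id(9) · 𝟙(297/9) = 9 · 1 = 9
  d = 11: Id(11) · 𝟙(297/11) = 11 · 1 = 11
  d = 27: Id(27) · 𝟙(297/27) = 27 · 1 = 27
  d = 33: Id(33) · 𝟙(297/33) = 33 · 1 = 33
  d = 99: Id(99) · 𝟙(297/99) = 99 · 1 = 99
  d = 297: Id(297) · 𝟙(297/297) = 297 · 1 = 297
Summing: (Id * 𝟙)(297) = 1 + 3 + 9 + 11 + 27 + 33 + 99 + 297 = 480.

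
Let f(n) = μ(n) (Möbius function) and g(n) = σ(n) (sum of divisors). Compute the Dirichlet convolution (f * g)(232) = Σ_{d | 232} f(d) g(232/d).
(μ * σ)(232) = 232

Divisors of 232: [1, 2, 4, 8, 29, 58, 116, 232]. For each d | 232:
  d = 1: μ(1) · σ(232/1) = 1 · 450 = 450
  d = 2: μ(2) · σ(232/2) = -1 · 210 = -210
  d = 4: μ(4) · σ(232/4) = 0 · 90 = 0
  d = 8: μ(8) · σ(232/8) = 0 · 30 = 0
  d = 29: μ(29) · σ(232/29) = -1 · 15 = -15
  d = 58: μ(58) · σ(232/58) = 1 · 7 = 7
  d = 116: μ(116) · σ(232/116) = 0 · 3 = 0
  d = 232: μ(232) · σ(232/232) = 0 · 1 = 0
Summing: (μ * σ)(232) = 450 + -210 + 0 + 0 + -15 + 7 + 0 + 0 = 232.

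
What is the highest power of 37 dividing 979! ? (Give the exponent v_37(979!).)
v_37(979!) = 26

Legendre's formula: v_p(n!) = Σ_{k ≥ 1} ⌊n / p^k⌋. For p = 37, n = 979, the terms are:
  ⌊979/37^1⌋ = ⌊979/37⌋ = 26
(the next term ⌊979/37^2⌋ = 0, terminating the sum). Summing: v_37(979!) = 26 = 26.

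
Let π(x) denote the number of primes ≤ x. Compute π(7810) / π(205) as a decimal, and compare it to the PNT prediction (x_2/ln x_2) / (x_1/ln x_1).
π(7810)/π(205) = 987/46 ≈ 21.4565;  PNT prediction ≈ 22.6252.

π(205) = 46 and π(7810) = 987, so π(7810)/π(205) ≈ 21.4565. The PNT-predicted ratio is (7810/ln(7810)) / (205/ln(205)) ≈ 22.6252. The two agree to within a few percent, as expected.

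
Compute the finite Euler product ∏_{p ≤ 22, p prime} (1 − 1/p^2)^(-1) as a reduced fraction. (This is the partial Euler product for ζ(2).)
∏ = 14933966047/9172942848

The primes p ≤ 22 are [2, 3, 5, 7, 11, 13, 17, 19]. For each prime, (1 − 1/p^2)^(-1) = p^2 / (p^2 − 1). The product is (1 − 1/2^2)^(-1), (1 − 1/3^2)^(-1), (1 − 1/5^2)^(-1), (1 − 1/7^2)^(-1), (1 − 1/11^2)^(-1), (1 − 1/13^2)^(-1), (1 − 1/17^2)^(-1), (1 − 1/19^2)^(-1) = ∏ p^2 / (p^2 − 1) = 14933966047/9172942848.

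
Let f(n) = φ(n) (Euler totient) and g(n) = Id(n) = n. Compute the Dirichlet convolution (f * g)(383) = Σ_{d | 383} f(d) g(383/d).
(φ * Id)(383) = 765

Divisors of 383: [1, 383]. For each d | 383:
  d = 1: φ(1) · Id(383/1) = 1 · 383 = 383
  d = 383: φ(383) · Id(383/383) = 382 · 1 = 382
Summing: (φ * Id)(383) = 383 + 382 = 765.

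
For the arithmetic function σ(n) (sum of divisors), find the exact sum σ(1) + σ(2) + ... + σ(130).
Σ_{n ≤ 130} σ(n) = 13963

Compute σ(n) for each 1 ≤ n ≤ 130: σ(1) = 1, σ(2) = 3, σ(3) = 4, σ(4) = 7, σ(5) = 6, σ(6) = 12, σ(7) = 8, σ(8) = 15, σ(9) = 13, σ(10) = 18, σ(11) = 12, σ(12) = 28, σ(13) = 14, σ(14) = 24, σ(15) = 24, σ(16) = 31, σ(17) = 18, σ(18) = 39, σ(19) = 20, σ(20) = 42, σ(21) = 32, σ(22) = 36, σ(23) = 24, σ(24) = 60, σ(25) = 31, σ(26) = 42, σ(27) = 40, σ(28) = 56, σ(29) = 30, σ(30) = 72, σ(31) = 32, σ(32) = 63, σ(33) = 48, σ(34) = 54, σ(35) = 48, σ(36) = 91, σ(37) = 38, σ(38) = 60, σ(39) = 56, σ(40) = 90, σ(41) = 42, σ(42) = 96, σ(43) = 44, σ(44) = 84, σ(45) = 78, σ(46) = 72, σ(47) = 48, σ(48) = 124, σ(49) = 57, σ(50) = 93, σ(51) = 72, σ(52) = 98, σ(53) = 54, σ(54) = 120, σ(55) = 72, σ(56) = 120, σ(57) = 80, σ(58) = 90, σ(59) = 60, σ(60) = 168, σ(61) = 62, σ(62) = 96, σ(63) = 104, σ(64) = 127, σ(65) = 84, σ(66) = 144, σ(67) = 68, σ(68) = 126, σ(69) = 96, σ(70) = 144, σ(71) = 72, σ(72) = 195, σ(73) = 74, σ(74) = 114, σ(75) = 124, σ(76) = 140, σ(77) = 96, σ(78) = 168, σ(79) = 80, σ(80) = 186, σ(81) = 121, σ(82) = 126, σ(83) = 84, σ(84) = 224, σ(85) = 108, σ(86) = 132, σ(87) = 120, σ(88) = 180, σ(89) = 90, σ(90) = 234, σ(91) = 112, σ(92) = 168, σ(93) = 128, σ(94) = 144, σ(95) = 120, σ(96) = 252, σ(97) = 98, σ(98) = 171, σ(99) = 156, σ(100) = 217, σ(101) = 102, σ(102) = 216, σ(103) = 104, σ(104) = 210, σ(105) = 192, σ(106) = 162, σ(107) = 108, σ(108) = 280, σ(109) = 110, σ(110) = 216, σ(111) = 152, σ(112) = 248, σ(113) = 114, σ(114) = 240, σ(115) = 144, σ(116) = 210, σ(117) = 182, σ(118) = 180, σ(119) = 144, σ(120) = 360, σ(121) = 133, σ(122) = 186, σ(123) = 168, σ(124) = 224, σ(125) = 156, σ(126) = 312, σ(127) = 128, σ(128) = 255, σ(129) = 176, σ(130) = 252. Summing all 130 values: 13963. (Average order: Σ_{n ≤ x} σ(n) ~ (π²/12) x². For x = 130, (π²/12)·130² ≈ 13899.69.)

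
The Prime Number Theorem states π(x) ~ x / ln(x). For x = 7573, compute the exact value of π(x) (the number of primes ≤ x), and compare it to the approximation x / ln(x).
π(7573) = 961;  x/ln(x) ≈ 847.82;  relative error ≈ 11.78%.

Directly count primes up to 7573: π(7573) = 961. The PNT approximation gives 7573/ln(7573) ≈ 7573/8.93234 ≈ 847.82. Relative error (π(x) − x/ln(x)) / π(x) ≈ 11.78%; the approximation is known to undercount slightly (Li(x) is a better estimate).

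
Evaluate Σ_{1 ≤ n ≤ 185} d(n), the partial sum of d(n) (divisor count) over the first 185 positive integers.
Σ_{n ≤ 185} d(n) = 997

Compute d(n) for each 1 ≤ n ≤ 185: d(1) = 1, d(2) = 2, d(3) = 2, d(4) = 3, d(5) = 2, d(6) = 4, d(7) = 2, d(8) = 4, d(9) = 3, d(10) = 4, d(11) = 2, d(12) = 6, d(13) = 2, d(14) = 4, d(15) = 4, d(16) = 5, d(17) = 2, d(18) = 6, d(19) = 2, d(20) = 6, d(21) = 4, d(22) = 4, d(23) = 2, d(24) = 8, d(25) = 3, d(26) = 4, d(27) = 4, d(28) = 6, d(29) = 2, d(30) = 8, d(31) = 2, d(32) = 6, d(33) = 4, d(34) = 4, d(35) = 4, d(36) = 9, d(37) = 2, d(38) = 4, d(39) = 4, d(40) = 8, d(41) = 2, d(42) = 8, d(43) = 2, d(44) = 6, d(45) = 6, d(46) = 4, d(47) = 2, d(48) = 10, d(49) = 3, d(50) = 6, d(51) = 4, d(52) = 6, d(53) = 2, d(54) = 8, d(55) = 4, d(56) = 8, d(57) = 4, d(58) = 4, d(59) = 2, d(60) = 12, d(61) = 2, d(62) = 4, d(63) = 6, d(64) = 7, d(65) = 4, d(66) = 8, d(67) = 2, d(68) = 6, d(69) = 4, d(70) = 8, d(71) = 2, d(72) = 12, d(73) = 2, d(74) = 4, d(75) = 6, d(76) = 6, d(77) = 4, d(78) = 8, d(79) = 2, d(80) = 10, d(81) = 5, d(82) = 4, d(83) = 2, d(84) = 12, d(85) = 4, d(86) = 4, d(87) = 4, d(88) = 8, d(89) = 2, d(90) = 12, d(91) = 4, d(92) = 6, d(93) = 4, d(94) = 4, d(95) = 4, d(96) = 12, d(97) = 2, d(98) = 6, d(99) = 6, d(100) = 9, d(101) = 2, d(102) = 8, d(103) = 2, d(104) = 8, d(105) = 8, d(106) = 4, d(107) = 2, d(108) = 12, d(109) = 2, d(110) = 8, d(111) = 4, d(112) = 10, d(113) = 2, d(114) = 8, d(115) = 4, d(116) = 6, d(117) = 6, d(118) = 4, d(119) = 4, d(120) = 16, d(121) = 3, d(122) = 4, d(123) = 4, d(124) = 6, d(125) = 4, d(126) = 12, d(127) = 2, d(128) = 8, d(129) = 4, d(130) = 8, d(131) = 2, d(132) = 12, d(133) = 4, d(134) = 4, d(135) = 8, d(136) = 8, d(137) = 2, d(138) = 8, d(139) = 2, d(140) = 12, d(141) = 4, d(142) = 4, d(143) = 4, d(144) = 15, d(145) = 4, d(146) = 4, d(147) = 6, d(148) = 6, d(149) = 2, d(150) = 12, d(151) = 2, d(152) = 8, d(153) = 6, d(154) = 8, d(155) = 4, d(156) = 12, d(157) = 2, d(158) = 4, d(159) = 4, d(160) = 12, d(161) = 4, d(162) = 10, d(163) = 2, d(164) = 6, d(165) = 8, d(166) = 4, d(167) = 2, d(168) = 16, d(169) = 3, d(170) = 8, d(171) = 6, d(172) = 6, d(173) = 2, d(174) = 8, d(175) = 6, d(176) = 10, d(177) = 4, d(178) = 4, d(179) = 2, d(180) = 18, d(181) = 2, d(182) = 8, d(183) = 4, d(184) = 8, d(185) = 4. Summing all 185 values: 997. (Dirichlet's divisor formula: Σ_{n ≤ x} d(n) = x ln(x) + (2γ − 1) x + O(√x). For x = 185, the asymptotic estimate is ≈ 994.34.)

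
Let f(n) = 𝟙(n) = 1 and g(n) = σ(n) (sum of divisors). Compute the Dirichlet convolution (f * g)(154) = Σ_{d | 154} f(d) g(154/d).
(𝟙 * σ)(154) = 468

Divisors of 154: [1, 2, 7, 11, 14, 22, 77, 154]. For each d | 154:
  d = 1: 𝟙(1) · σ(154/1) = 1 · 288 = 288
  d = 2: 𝟙(2) · σ(154/2) = 1 · 96 = 96
  d = 7: 𝟙(7) · σ(154/7) = 1 · 36 = 36
  d = 11: 𝟙(11) · σ(154/11) = 1 · 24 = 24
  d = 14: 𝟙(14) · σ(154/14) = 1 · 12 = 12
  d = 22: 𝟙(22) · σ(154/22) = 1 · 8 = 8
  d = 77: 𝟙(77) · σ(154/77) = 1 · 3 = 3
  d = 154: 𝟙(154) · σ(154/154) = 1 · 1 = 1
Summing: (𝟙 * σ)(154) = 288 + 96 + 36 + 24 + 12 + 8 + 3 + 1 = 468.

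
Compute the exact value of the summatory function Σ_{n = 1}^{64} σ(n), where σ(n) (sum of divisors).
Σ_{n ≤ 64} σ(n) = 3403

Compute σ(n) for each 1 ≤ n ≤ 64: σ(1) = 1, σ(2) = 3, σ(3) = 4, σ(4) = 7, σ(5) = 6, σ(6) = 12, σ(7) = 8, σ(8) = 15, σ(9) = 13, σ(10) = 18, σ(11) = 12, σ(12) = 28, σ(13) = 14, σ(14) = 24, σ(15) = 24, σ(16) = 31, σ(17) = 18, σ(18) = 39, σ(19) = 20, σ(20) = 42, σ(21) = 32, σ(22) = 36, σ(23) = 24, σ(24) = 60, σ(25) = 31, σ(26) = 42, σ(27) = 40, σ(28) = 56, σ(29) = 30, σ(30) = 72, σ(31) = 32, σ(32) = 63, σ(33) = 48, σ(34) = 54, σ(35) = 48, σ(36) = 91, σ(37) = 38, σ(38) = 60, σ(39) = 56, σ(40) = 90, σ(41) = 42, σ(42) = 96, σ(43) = 44, σ(44) = 84, σ(45) = 78, σ(46) = 72, σ(47) = 48, σ(48) = 124, σ(49) = 57, σ(50) = 93, σ(51) = 72, σ(52) = 98, σ(53) = 54, σ(54) = 120, σ(55) = 72, σ(56) = 120, σ(57) = 80, σ(58) = 90, σ(59) = 60, σ(60) = 168, σ(61) = 62, σ(62) = 96, σ(63) = 104, σ(64) = 127. Summing all 64 values: 3403. (Average order: Σ_{n ≤ x} σ(n) ~ (π²/12) x². For x = 64, (π²/12)·64² ≈ 3368.82.)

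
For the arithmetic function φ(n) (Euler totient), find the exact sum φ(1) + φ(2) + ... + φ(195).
Σ_{n ≤ 195} φ(n) = 11614

Compute φ(n) for each 1 ≤ n ≤ 195: φ(1) = 1, φ(2) = 1, φ(3) = 2, φ(4) = 2, φ(5) = 4, φ(6) = 2, φ(7) = 6, φ(8) = 4, φ(9) = 6, φ(10) = 4, φ(11) = 10, φ(12) = 4, φ(13) = 12, φ(14) = 6, φ(15) = 8, φ(16) = 8, φ(17) = 16, φ(18) = 6, φ(19) = 18, φ(20) = 8, φ(21) = 12, φ(22) = 10, φ(23) = 22, φ(24) = 8, φ(25) = 20, φ(26) = 12, φ(27) = 18, φ(28) = 12, φ(29) = 28, φ(30) = 8, φ(31) = 30, φ(32) = 16, φ(33) = 20, φ(34) = 16, φ(35) = 24, φ(36) = 12, φ(37) = 36, φ(38) = 18, φ(39) = 24, φ(40) = 16, φ(41) = 40, φ(42) = 12, φ(43) = 42, φ(44) = 20, φ(45) = 24, φ(46) = 22, φ(47) = 46, φ(48) = 16, φ(49) = 42, φ(50) = 20, φ(51) = 32, φ(52) = 24, φ(53) = 52, φ(54) = 18, φ(55) = 40, φ(56) = 24, φ(57) = 36, φ(58) = 28, φ(59) = 58, φ(60) = 16, φ(61) = 60, φ(62) = 30, φ(63) = 36, φ(64) = 32, φ(65) = 48, φ(66) = 20, φ(67) = 66, φ(68) = 32, φ(69) = 44, φ(70) = 24, φ(71) = 70, φ(72) = 24, φ(73) = 72, φ(74) = 36, φ(75) = 40, φ(76) = 36, φ(77) = 60, φ(78) = 24, φ(79) = 78, φ(80) = 32, φ(81) = 54, φ(82) = 40, φ(83) = 82, φ(84) = 24, φ(85) = 64, φ(86) = 42, φ(87) = 56, φ(88) = 40, φ(89) = 88, φ(90) = 24, φ(91) = 72, φ(92) = 44, φ(93) = 60, φ(94) = 46, φ(95) = 72, φ(96) = 32, φ(97) = 96, φ(98) = 42, φ(99) = 60, φ(100) = 40, φ(101) = 100, φ(102) = 32, φ(103) = 102, φ(104) = 48, φ(105) = 48, φ(106) = 52, φ(107) = 106, φ(108) = 36, φ(109) = 108, φ(110) = 40, φ(111) = 72, φ(112) = 48, φ(113) = 112, φ(114) = 36, φ(115) = 88, φ(116) = 56, φ(117) = 72, φ(118) = 58, φ(119) = 96, φ(120) = 32, φ(121) = 110, φ(122) = 60, φ(123) = 80, φ(124) = 60, φ(125) = 100, φ(126) = 36, φ(127) = 126, φ(128) = 64, φ(129) = 84, φ(130) = 48, φ(131) = 130, φ(132) = 40, φ(133) = 108, φ(134) = 66, φ(135) = 72, φ(136) = 64, φ(137) = 136, φ(138) = 44, φ(139) = 138, φ(140) = 48, φ(141) = 92, φ(142) = 70, φ(143) = 120, φ(144) = 48, φ(145) = 112, φ(146) = 72, φ(147) = 84, φ(148) = 72, φ(149) = 148, φ(150) = 40, φ(151) = 150, φ(152) = 72, φ(153) = 96, φ(154) = 60, φ(155) = 120, φ(156) = 48, φ(157) = 156, φ(158) = 78, φ(159) = 104, φ(160) = 64, φ(161) = 132, φ(162) = 54, φ(163) = 162, φ(164) = 80, φ(165) = 80, φ(166) = 82, φ(167) = 166, φ(168) = 48, φ(169) = 156, φ(170) = 64, φ(171) = 108, φ(172) = 84, φ(173) = 172, φ(174) = 56, φ(175) = 120, φ(176) = 80, φ(177) = 116, φ(178) = 88, φ(179) = 178, φ(180) = 48, φ(181) = 180, φ(182) = 72, φ(183) = 120, φ(184) = 88, φ(185) = 144, φ(186) = 60, φ(187) = 160, φ(188) = 92, φ(189) = 108, φ(190) = 72, φ(191) = 190, φ(192) = 64, φ(193) = 192, φ(194) = 96, φ(195) = 96. Summing all 195 values: 11614. (Average order: Σ_{n ≤ x} φ(n) ~ (3/π²) x². For x = 195, (3/π²)·195² ≈ 11558.21.)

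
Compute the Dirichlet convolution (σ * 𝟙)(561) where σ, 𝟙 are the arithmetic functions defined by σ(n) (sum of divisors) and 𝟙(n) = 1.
(σ * 𝟙)(561) = 1235

Divisors of 561: [1, 3, 11, 17, 33, 51, 187, 561]. For each d | 561:
  d = 1: σ(1) · 𝟙(561/1) = 1 · 1 = 1
  d = 3: σ(3) · 𝟙(561/3) = 4 · 1 = 4
  d = 11: σ(11) · 𝟙(561/11) = 12 · 1 = 12
  d = 17: σ(17) · 𝟙(561/17) = 18 · 1 = 18
  d = 33: σ(33) · 𝟙(561/33) = 48 · 1 = 48
  d = 51: σ(51) · 𝟙(561/51) = 72 · 1 = 72
  d = 187: σ(187) · 𝟙(561/187) = 216 · 1 = 216
  d = 561: σ(561) · 𝟙(561/561) = 864 · 1 = 864
Summing: (σ * 𝟙)(561) = 1 + 4 + 12 + 18 + 48 + 72 + 216 + 864 = 1235.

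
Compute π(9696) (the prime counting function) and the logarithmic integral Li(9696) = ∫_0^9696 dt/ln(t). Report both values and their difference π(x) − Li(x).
π(9696) = 1196;  Li(9696) ≈ 1213.08;  π(x) − Li(x) ≈ -17.08.

Direct count of primes ≤ 9696 gives π(9696) = 1196. Numerical evaluation of the logarithmic integral gives Li(9696) ≈ 1213.08. The difference π(x) − Li(x) ≈ -17.08 is typically negative for small/moderate x (Li(x) overestimates), though Littlewood's theorem shows this sign changes infinitely often.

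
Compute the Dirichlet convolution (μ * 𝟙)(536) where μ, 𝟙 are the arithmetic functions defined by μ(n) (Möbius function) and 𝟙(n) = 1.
(μ * 𝟙)(536) = 0

Divisors of 536: [1, 2, 4, 8, 67, 134, 268, 536]. For each d | 536:
  d = 1: μ(1) · 𝟙(536/1) = 1 · 1 = 1
  d = 2: μ(2) · 𝟙(536/2) = -1 · 1 = -1
  d = 4: μ(4) · 𝟙(536/4) = 0 · 1 = 0
  d = 8: μ(8) · 𝟙(536/8) = 0 · 1 = 0
  d = 67: μ(67) · 𝟙(536/67) = -1 · 1 = -1
  d = 134: μ(134) · 𝟙(536/134) = 1 · 1 = 1
  d = 268: μ(268) · 𝟙(536/268) = 0 · 1 = 0
  d = 536: μ(536) · 𝟙(536/536) = 0 · 1 = 0
Summing: (μ * 𝟙)(536) = 1 + -1 + 0 + 0 + -1 + 1 + 0 + 0 = 0.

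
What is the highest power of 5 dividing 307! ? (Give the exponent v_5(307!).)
v_5(307!) = 75

Legendre's formula: v_p(n!) = Σ_{k ≥ 1} ⌊n / p^k⌋. For p = 5, n = 307, the terms are:
  ⌊307/5^1⌋ = ⌊307/5⌋ = 61
  ⌊307/5^2⌋ = ⌊307/25⌋ = 12
  ⌊307/5^3⌋ = ⌊307/125⌋ = 2
(the next term ⌊307/5^4⌋ = 0, terminating the sum). Summing: v_5(307!) = 61 + 12 + 2 = 75.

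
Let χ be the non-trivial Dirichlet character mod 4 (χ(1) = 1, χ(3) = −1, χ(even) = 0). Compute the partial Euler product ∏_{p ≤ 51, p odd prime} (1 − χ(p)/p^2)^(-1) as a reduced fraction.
∏ = 114726379539814929565547/125247697987829760000000

The odd primes p ≤ 51 are [3, 5, 7, 11, 13, 17, 19, 23, 29, 31, 37, 41, 43, 47]. For each, χ(p) = 1 if p ≡ 1 mod 4, χ(p) = −1 if p ≡ 3 mod 4. Taking (1 − χ(p)/p^2)^(-1) = p^2/(p^2 − χ(p)): (1 − (-1)/3^2)^(-1) · (1 − (1)/5^2)^(-1) · (1 − (-1)/7^2)^(-1) · (1 − (-1)/11^2)^(-1) · (1 − (1)/13^2)^(-1) · (1 − (1)/17^2)^(-1) · (1 − (-1)/19^2)^(-1) · (1 − (-1)/23^2)^(-1) · (1 − (1)/29^2)^(-1) · (1 − (-1)/31^2)^(-1) · (1 − (1)/37^2)^(-1) · (1 − (1)/41^2)^(-1) · (1 − (-1)/43^2)^(-1) · (1 − (-1)/47^2)^(-1) = 114726379539814929565547/125247697987829760000000.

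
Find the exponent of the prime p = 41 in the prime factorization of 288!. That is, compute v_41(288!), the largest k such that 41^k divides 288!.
v_41(288!) = 7

Legendre's formula: v_p(n!) = Σ_{k ≥ 1} ⌊n / p^k⌋. For p = 41, n = 288, the terms are:
  ⌊288/41^1⌋ = ⌊288/41⌋ = 7
(the next term ⌊288/41^2⌋ = 0, terminating the sum). Summing: v_41(288!) = 7 = 7.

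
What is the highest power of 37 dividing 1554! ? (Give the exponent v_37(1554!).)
v_37(1554!) = 43

Legendre's formula: v_p(n!) = Σ_{k ≥ 1} ⌊n / p^k⌋. For p = 37, n = 1554, the terms are:
  ⌊1554/37^1⌋ = ⌊1554/37⌋ = 42
  ⌊1554/37^2⌋ = ⌊1554/1369⌋ = 1
(the next term ⌊1554/37^3⌋ = 0, terminating the sum). Summing: v_37(1554!) = 42 + 1 = 43.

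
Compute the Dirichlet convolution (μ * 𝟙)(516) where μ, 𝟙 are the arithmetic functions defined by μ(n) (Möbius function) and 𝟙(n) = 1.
(μ * 𝟙)(516) = 0

Divisors of 516: [1, 2, 3, 4, 6, 12, 43, 86, 129, 172, 258, 516]. For each d | 516:
  d = 1: μ(1) · 𝟙(516/1) = 1 · 1 = 1
  d = 2: μ(2) · 𝟙(516/2) = -1 · 1 = -1
  d = 3: μ(3) · 𝟙(516/3) = -1 · 1 = -1
  d = 4: μ(4) · 𝟙(516/4) = 0 · 1 = 0
  d = 6: μ(6) · 𝟙(516/6) = 1 · 1 = 1
  d = 12: μ(12) · 𝟙(516/12) = 0 · 1 = 0
  d = 43: μ(43) · 𝟙(516/43) = -1 · 1 = -1
  d = 86: μ(86) · 𝟙(516/86) = 1 · 1 = 1
  d = 129: μ(129) · 𝟙(516/129) = 1 · 1 = 1
  d = 172: μ(172) · 𝟙(516/172) = 0 · 1 = 0
  d = 258: μ(258) · 𝟙(516/258) = -1 · 1 = -1
  d = 516: μ(516) · 𝟙(516/516) = 0 · 1 = 0
Summing: (μ * 𝟙)(516) = 1 + -1 + -1 + 0 + 1 + 0 + -1 + 1 + 1 + 0 + -1 + 0 = 0.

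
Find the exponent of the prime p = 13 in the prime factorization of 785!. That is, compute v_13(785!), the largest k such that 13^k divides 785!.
v_13(785!) = 64

Legendre's formula: v_p(n!) = Σ_{k ≥ 1} ⌊n / p^k⌋. For p = 13, n = 785, the terms are:
  ⌊785/13^1⌋ = ⌊785/13⌋ = 60
  ⌊785/13^2⌋ = ⌊785/169⌋ = 4
(the next term ⌊785/13^3⌋ = 0, terminating the sum). Summing: v_13(785!) = 60 + 4 = 64.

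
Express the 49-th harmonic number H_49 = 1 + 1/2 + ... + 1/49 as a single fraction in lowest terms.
H_49 = 13881256687139135026631/3099044504245996706400

Direct summation: H_49 = 1 + 1/2 + ... + 1/49. The least common denominator is lcm(1, ..., 49) = 3099044504245996706400; over this denominator the numerator is 3099044504245996706400 + 1549522252122998353200 + 1033014834748665568800 + 774761126061499176600 + 619808900849199341280 + 516507417374332784400 + 442720643463713815200 + 387380563030749588300 + 344338278249555189600 + 309904450424599670640 + 281731318567817882400 + 258253708687166392200 + 238388038788153592800 + 221360321731856907600 + 206602966949733113760 + 193690281515374794150 + 182296735543882159200 + 172169139124777594800 + 163107605486631405600 + 154952225212299835320 + 147573547821237938400 + 140865659283908941200 + 134741065401999856800 + 129126854343583196100 + 123961780169839868256 + 119194019394076796400 + 114779426083185063200 + 110680160865928453800 + 106863603594689541600 + 103301483474866556880 + 99969177556322474400 + 96845140757687397075 + 93910439522605960800 + 91148367771941079600 + 88544128692742763040 + 86084569562388797400 + 83757959574216127200 + 81553802743315702800 + 79462679596051197600 + 77476112606149917660 + 75586451323073090400 + 73786773910618969200 + 72070802424325504800 + 70432829641954470600 + 68867655649911037920 + 67370532700999928400 + 65937117111616951200 + 64563427171791598050 + 63245806209101973600 = 13881256687139135026631, so H_49 = 13881256687139135026631/3099044504245996706400 (already in lowest terms) ≈ 4.47921. (The PNT-adjacent estimate ln(49) + γ ≈ 4.46904 matches within O(1/n).)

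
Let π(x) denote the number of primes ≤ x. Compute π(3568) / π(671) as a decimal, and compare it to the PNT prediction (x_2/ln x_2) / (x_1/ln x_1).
π(3568)/π(671) = 499/121 ≈ 4.1240;  PNT prediction ≈ 4.2312.

π(671) = 121 and π(3568) = 499, so π(3568)/π(671) ≈ 4.1240. The PNT-predicted ratio is (3568/ln(3568)) / (671/ln(671)) ≈ 4.2312. The two agree to within a few percent, as expected.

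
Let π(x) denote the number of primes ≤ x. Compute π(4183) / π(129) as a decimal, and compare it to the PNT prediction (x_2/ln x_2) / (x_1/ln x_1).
π(4183)/π(129) = 574/31 ≈ 18.5161;  PNT prediction ≈ 18.8980.

π(129) = 31 and π(4183) = 574, so π(4183)/π(129) ≈ 18.5161. The PNT-predicted ratio is (4183/ln(4183)) / (129/ln(129)) ≈ 18.8980. The two agree to within a few percent, as expected.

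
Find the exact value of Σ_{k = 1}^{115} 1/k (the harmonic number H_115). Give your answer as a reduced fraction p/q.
H_115 = 92573227274776723505600817476549419778817513966049/17379782769567790172972927968296006432665936992320

Direct summation: H_115 = 1 + 1/2 + ... + 1/115. The least common denominator is lcm(1, ..., 115) = 955888052326228459513511038256280353796626534577600; over this denominator the numerator is 955888052326228459513511038256280353796626534577600 + 477944026163114229756755519128140176898313267288800 + 318629350775409486504503679418760117932208844859200 + 238972013081557114878377759564070088449156633644400 + 191177610465245691902702207651256070759325306915520 + 159314675387704743252251839709380058966104422429600 + 136555436046604065644787291179468621970946647796800 + 119486006540778557439188879782035044224578316822200 + 106209783591803162168167893139586705977402948286400 + 95588805232622845951351103825628035379662653457760 + 86898913847838950864864639841480032163329684961600 + 79657337693852371626125919854690029483052211214800 + 73529850178940650731808541404329257984355887275200 + 68277718023302032822393645589734310985473323898400 + 63725870155081897300900735883752023586441768971840 + 59743003270389278719594439891017522112289158411100 + 56228708960366379971383002250369432576272149092800 + 53104891795901581084083946569793352988701474143200 + 50309897490854129448079528329277913357717186030400 + 47794402616311422975675551912814017689831326728880 + 45518478682201355214929097059822873990315549265600 + 43449456923919475432432319920740016081664842480800 + 41560350101140367804935262532881754512896805851200 + 39828668846926185813062959927345014741526105607400 + 38235522093049138380540441530251214151865061383104 + 36764925089470325365904270702164628992177943637600 + 35403261197267720722722631046528901992467649428800 + 34138859011651016411196822794867155492736661949200 + 32961656976766498603914173732975184613676777054400 + 31862935077540948650450367941876011793220884485920 + 30835098462136401919790678653428398509568597889600 + 29871501635194639359797219945508761056144579205550 + 28966304615946316954954879947160010721109894987200 + 28114354480183189985691501125184716288136074546400 + 27311087209320813128957458235893724394189329559360 + 26552445897950790542041973284896676494350737071600 + 25834812225033201608473271304223793345854771204800 + 25154948745427064724039764164638956678858593015200 + 24509950059646883577269513801443085994785295758400 + 23897201308155711487837775956407008844915663364440 + 23314342739664108768622220445275130580405525233600 + 22759239341100677607464548529911436995157774632800 + 22229954705261126965430489261773961716200617083200 + 21724728461959737716216159960370008040832421240400 + 21241956718360632433633578627917341195480589657280 + 20780175050570183902467631266440877256448402925600 + 20338043666515499138585341239495326676523968820800 + 19914334423463092906531479963672507370763052803700 + 19507919435229152234969613025638374567278092542400 + 19117761046524569190270220765125607075932530691552 + 18742902986788793323794334083456477525424049697600 + 18382462544735162682952135351082314496088971818800 + 18035623628796763387047378080307176486728802539200 + 17701630598633860361361315523264450996233824714400 + 17379782769567790172972927968296006432665936992320 + 17069429505825508205598411397433577746368330974600 + 16769965830284709816026509443092637785905728676800 + 16480828488383249301957086866487592306838388527200 + 16201492412308956940906966750106446674519093806400 + 15931467538770474325225183970938005896610442242960 + 15670295939774237041205098987807874652403713681600 + 15417549231068200959895339326714199254784298944800 + 15172826227400451738309699019940957996771849755200 + 14935750817597319679898609972754380528072289602775 + 14705970035788130146361708280865851596871177455040 + 14483152307973158477477439973580005360554947493600 + 14266985855615350141992702063526572444725769172800 + 14057177240091594992845750562592358144068037273200 + 13853450033713455934978420844293918170965601950400 + 13655543604660406564478729117946862197094664779680 + 13463212004594767035401563919102540194318683585600 + 13276222948975395271020986642448338247175368535800 + 13094356881181211774157685455565484298583925131200 + 12917406112516600804236635652111896672927385602400 + 12745174031016379460180147176750404717288353794368 + 12577474372713532362019882082319478339429296507600 + 12414130549691278694980662834497147451904240708800 + 12254975029823441788634756900721542997392647879200 + 12099848763623145057133051117168105744261095374400 + 11948600654077855743918887978203504422457831682220 + 11801087065755906907574210348842967330822549809600 + 11657171369832054384311110222637565290202762616800 + 11516723522002752524259169135617835587911163067200 + 11379619670550338803732274264955718497578887316400 + 11245741792073275994276600450073886515254429818560 + 11114977352630563482715244630886980858100308541600 + 10987218992255499534638057910991728204558925684800 + 10862364230979868858108079980185004020416210620200 + 10740315194676724264196753238834610716816028478400 + 10620978359180316216816789313958670597740294828640 + 10504264311277235818829791629189893997765126753600 + 10390087525285091951233815633220438628224201462800 + 10278366154045467306596892884476132836522865963200 + 10169021833257749569292670619747663338261984410400 + 10061979498170825889615905665855582671543437206080 + 9957167211731546453265739981836253685381526401850 + 9854516003363179994984649878930725296872438500800 + 9753959717614576117484806512819187283639046271200 + 9655434871982105651651626649053336907036631662400 + 9558880523262284595135110382562803537966265345776 + 9464238141843846133797138992636439146501252817600 + 9371451493394396661897167041728238762712024848800 + 9280466527439111257412728526760003434918704219200 + 9191231272367581341476067675541157248044485909400 + 9103695736440271042985819411964574798063109853120 + 9017811814398381693523689040153588243364401269600 + 8933533199310546350593561105198881811183425556800 + 8850815299316930180680657761632225498116912357200 + 8769615158956224399206523286754865631161711326400 + 8689891384783895086486463984148003216332968496160 + 8611604075011067202824423768074597781951590401600 + 8534714752912754102799205698716788873184165487300 + 8459186303771933270031071135011330564571916235200 + 8384982915142354908013254721546318892952864338400 + 8312070020228073560987052506576350902579361170240 = 5091527500112719792808044961210218087834963268132695, so H_115 = 5091527500112719792808044961210218087834963268132695/955888052326228459513511038256280353796626534577600; reducing by gcd(5091527500112719792808044961210218087834963268132695, 955888052326228459513511038256280353796626534577600) = 55 gives 92573227274776723505600817476549419778817513966049/17379782769567790172972927968296006432665936992320 ≈ 5.32649. (The PNT-adjacent estimate ln(115) + γ ≈ 5.32215 matches within O(1/n).)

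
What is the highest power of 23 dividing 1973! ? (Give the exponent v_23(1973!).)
v_23(1973!) = 88

Legendre's formula: v_p(n!) = Σ_{k ≥ 1} ⌊n / p^k⌋. For p = 23, n = 1973, the terms are:
  ⌊1973/23^1⌋ = ⌊1973/23⌋ = 85
  ⌊1973/23^2⌋ = ⌊1973/529⌋ = 3
(the next term ⌊1973/23^3⌋ = 0, terminating the sum). Summing: v_23(1973!) = 85 + 3 = 88.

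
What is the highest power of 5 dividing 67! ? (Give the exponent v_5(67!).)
v_5(67!) = 15

Legendre's formula: v_p(n!) = Σ_{k ≥ 1} ⌊n / p^k⌋. For p = 5, n = 67, the terms are:
  ⌊67/5^1⌋ = ⌊67/5⌋ = 13
  ⌊67/5^2⌋ = ⌊67/25⌋ = 2
(the next term ⌊67/5^3⌋ = 0, terminating the sum). Summing: v_5(67!) = 13 + 2 = 15.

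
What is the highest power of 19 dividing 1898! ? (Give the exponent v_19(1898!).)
v_19(1898!) = 104

Legendre's formula: v_p(n!) = Σ_{k ≥ 1} ⌊n / p^k⌋. For p = 19, n = 1898, the terms are:
  ⌊1898/19^1⌋ = ⌊1898/19⌋ = 99
  ⌊1898/19^2⌋ = ⌊1898/361⌋ = 5
(the next term ⌊1898/19^3⌋ = 0, terminating the sum). Summing: v_19(1898!) = 99 + 5 = 104.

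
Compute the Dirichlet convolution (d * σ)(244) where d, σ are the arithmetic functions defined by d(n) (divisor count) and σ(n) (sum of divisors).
(d * σ)(244) = 1024

Divisors of 244: [1, 2, 4, 61, 122, 244]. For each d | 244:
  d = 1: d(1) · σ(244/1) = 1 · 434 = 434
  d = 2: d(2) · σ(244/2) = 2 · 186 = 372
  d = 4: d(4) · σ(244/4) = 3 · 62 = 186
  d = 61: d(61) · σ(244/61) = 2 · 7 = 14
  d = 122: d(122) · σ(244/122) = 4 · 3 = 12
  d = 244: d(244) · σ(244/244) = 6 · 1 = 6
Summing: (d * σ)(244) = 434 + 372 + 186 + 14 + 12 + 6 = 1024.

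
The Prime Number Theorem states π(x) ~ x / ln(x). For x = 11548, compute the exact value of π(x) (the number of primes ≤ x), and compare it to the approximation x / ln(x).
π(11548) = 1390;  x/ln(x) ≈ 1234.52;  relative error ≈ 11.19%.

Directly count primes up to 11548: π(11548) = 1390. The PNT approximation gives 11548/ln(11548) ≈ 11548/9.35427 ≈ 1234.52. Relative error (π(x) − x/ln(x)) / π(x) ≈ 11.19%; the approximation is known to undercount slightly (Li(x) is a better estimate).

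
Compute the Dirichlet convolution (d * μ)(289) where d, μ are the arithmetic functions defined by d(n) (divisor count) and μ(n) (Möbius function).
(d * μ)(289) = 1

Divisors of 289: [1, 17, 289]. For each d | 289:
  d = 1: d(1) · μ(289/1) = 1 · 0 = 0
  d = 17: d(17) · μ(289/17) = 2 · -1 = -2
  d = 289: d(289) · μ(289/289) = 3 · 1 = 3
Summing: (d * μ)(289) = 0 + -2 + 3 = 1.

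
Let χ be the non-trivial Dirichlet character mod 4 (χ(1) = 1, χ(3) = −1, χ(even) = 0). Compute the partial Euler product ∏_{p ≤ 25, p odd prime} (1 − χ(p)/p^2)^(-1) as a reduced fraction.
∏ = 7900068038863/8628726988800

The odd primes p ≤ 25 are [3, 5, 7, 11, 13, 17, 19, 23]. For each, χ(p) = 1 if p ≡ 1 mod 4, χ(p) = −1 if p ≡ 3 mod 4. Taking (1 − χ(p)/p^2)^(-1) = p^2/(p^2 − χ(p)): (1 − (-1)/3^2)^(-1) · (1 − (1)/5^2)^(-1) · (1 − (-1)/7^2)^(-1) · (1 − (-1)/11^2)^(-1) · (1 − (1)/13^2)^(-1) · (1 − (1)/17^2)^(-1) · (1 − (-1)/19^2)^(-1) · (1 − (-1)/23^2)^(-1) = 7900068038863/8628726988800.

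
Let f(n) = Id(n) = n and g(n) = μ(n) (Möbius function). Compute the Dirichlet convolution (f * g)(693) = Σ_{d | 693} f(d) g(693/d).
(Id * μ)(693) = 360

Divisors of 693: [1, 3, 7, 9, 11, 21, 33, 63, 77, 99, 231, 693]. For each d | 693:
  d = 1: Id(1) · μ(693/1) = 1 · 0 = 0
  d = 3: Id(3) · μ(693/3) = 3 · -1 = -3
  d = 7: Id(7) · μ(693/7) = 7 · 0 = 0
  d = 9: Id(9) · μ(693/9) = 9 · 1 = 9
  d = 11: Id(11) · μ(693/11) = 11 · 0 = 0
  d = 21: Id(21) · μ(693/21) = 21 · 1 = 21
  d = 33: Id(33) · μ(693/33) = 33 · 1 = 33
  d = 63: Id(63) · μ(693/63) = 63 · -1 = -63
  d = 77: Id(77) · μ(693/77) = 77 · 0 = 0
  d = 99: Id(99) · μ(693/99) = 99 · -1 = -99
  d = 231: Id(231) · μ(693/231) = 231 · -1 = -231
  d = 693: Id(693) · μ(693/693) = 693 · 1 = 693
Summing: (Id * μ)(693) = 0 + -3 + 0 + 9 + 0 + 21 + 33 + -63 + 0 + -99 + -231 + 693 = 360.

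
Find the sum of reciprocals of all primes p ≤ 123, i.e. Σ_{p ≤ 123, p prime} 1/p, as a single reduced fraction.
Σ 1/p = 58472171373748331322981543916880425472323867753/31610054640417607788145206291543662493274686990

π(123) = 30, so the primes ≤ 123 are [2, 3, 5, 7, 11, 13, 17, 19, 23, 29, 31, 37, 41, 43, 47, 53, 59, 61, 67, 71, 73, 79, 83, 89, 97, 101, 103, 107, 109, 113]. Summing 1/p over these primes: 58472171373748331322981543916880425472323867753/31610054640417607788145206291543662493274686990 ≈ 1.8498. Mertens estimate ln ln(123) + 0.2615 ≈ 1.8326.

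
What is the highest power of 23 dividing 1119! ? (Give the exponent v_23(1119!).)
v_23(1119!) = 50

Legendre's formula: v_p(n!) = Σ_{k ≥ 1} ⌊n / p^k⌋. For p = 23, n = 1119, the terms are:
  ⌊1119/23^1⌋ = ⌊1119/23⌋ = 48
  ⌊1119/23^2⌋ = ⌊1119/529⌋ = 2
(the next term ⌊1119/23^3⌋ = 0, terminating the sum). Summing: v_23(1119!) = 48 + 2 = 50.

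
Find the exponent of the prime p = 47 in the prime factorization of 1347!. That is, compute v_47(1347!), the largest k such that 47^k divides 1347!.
v_47(1347!) = 28

Legendre's formula: v_p(n!) = Σ_{k ≥ 1} ⌊n / p^k⌋. For p = 47, n = 1347, the terms are:
  ⌊1347/47^1⌋ = ⌊1347/47⌋ = 28
(the next term ⌊1347/47^2⌋ = 0, terminating the sum). Summing: v_47(1347!) = 28 = 28.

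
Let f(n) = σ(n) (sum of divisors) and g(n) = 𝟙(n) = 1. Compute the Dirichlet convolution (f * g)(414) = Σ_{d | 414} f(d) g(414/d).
(σ * 𝟙)(414) = 1800

Divisors of 414: [1, 2, 3, 6, 9, 18, 23, 46, 69, 138, 207, 414]. For each d | 414:
  d = 1: σ(1) · 𝟙(414/1) = 1 · 1 = 1
  d = 2: σ(2) · 𝟙(414/2) = 3 · 1 = 3
  d = 3: σ(3) · 𝟙(414/3) = 4 · 1 = 4
  d = 6: σ(6) · 𝟙(414/6) = 12 · 1 = 12
  d = 9: σ(9) · 𝟙(414/9) = 13 · 1 = 13
  d = 18: σ(18) · 𝟙(414/18) = 39 · 1 = 39
  d = 23: σ(23) · 𝟙(414/23) = 24 · 1 = 24
  d = 46: σ(46) · 𝟙(414/46) = 72 · 1 = 72
  d = 69: σ(69) · 𝟙(414/69) = 96 · 1 = 96
  d = 138: σ(138) · 𝟙(414/138) = 288 · 1 = 288
  d = 207: σ(207) · 𝟙(414/207) = 312 · 1 = 312
  d = 414: σ(414) · 𝟙(414/414) = 936 · 1 = 936
Summing: (σ * 𝟙)(414) = 1 + 3 + 4 + 12 + 13 + 39 + 24 + 72 + 96 + 288 + 312 + 936 = 1800.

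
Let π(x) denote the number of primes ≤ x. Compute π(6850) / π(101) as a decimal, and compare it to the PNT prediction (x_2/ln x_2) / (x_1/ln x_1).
π(6850)/π(101) = 881/26 ≈ 33.8846;  PNT prediction ≈ 35.4399.

π(101) = 26 and π(6850) = 881, so π(6850)/π(101) ≈ 33.8846. The PNT-predicted ratio is (6850/ln(6850)) / (101/ln(101)) ≈ 35.4399. The two agree to within a few percent, as expected.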